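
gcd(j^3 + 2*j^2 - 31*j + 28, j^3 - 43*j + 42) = j^2 + 6*j - 7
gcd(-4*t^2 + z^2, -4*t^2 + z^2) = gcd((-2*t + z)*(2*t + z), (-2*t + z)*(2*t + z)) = -4*t^2 + z^2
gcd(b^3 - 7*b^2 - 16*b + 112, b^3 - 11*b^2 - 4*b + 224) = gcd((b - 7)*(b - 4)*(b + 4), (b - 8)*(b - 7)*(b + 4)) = b^2 - 3*b - 28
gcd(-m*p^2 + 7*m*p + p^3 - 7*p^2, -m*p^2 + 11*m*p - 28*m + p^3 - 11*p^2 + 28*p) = -m*p + 7*m + p^2 - 7*p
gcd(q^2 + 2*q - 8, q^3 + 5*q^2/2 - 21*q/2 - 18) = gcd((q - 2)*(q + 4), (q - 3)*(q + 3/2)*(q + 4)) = q + 4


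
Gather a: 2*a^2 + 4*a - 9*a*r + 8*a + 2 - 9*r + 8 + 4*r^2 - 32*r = 2*a^2 + a*(12 - 9*r) + 4*r^2 - 41*r + 10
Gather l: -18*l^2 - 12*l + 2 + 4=-18*l^2 - 12*l + 6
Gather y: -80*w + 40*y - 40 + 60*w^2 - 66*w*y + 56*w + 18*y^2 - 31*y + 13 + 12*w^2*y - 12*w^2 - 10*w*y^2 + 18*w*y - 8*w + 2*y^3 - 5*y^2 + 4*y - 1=48*w^2 - 32*w + 2*y^3 + y^2*(13 - 10*w) + y*(12*w^2 - 48*w + 13) - 28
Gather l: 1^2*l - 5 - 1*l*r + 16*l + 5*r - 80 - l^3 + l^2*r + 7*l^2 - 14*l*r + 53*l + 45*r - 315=-l^3 + l^2*(r + 7) + l*(70 - 15*r) + 50*r - 400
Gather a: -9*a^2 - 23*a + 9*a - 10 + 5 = -9*a^2 - 14*a - 5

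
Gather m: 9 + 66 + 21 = 96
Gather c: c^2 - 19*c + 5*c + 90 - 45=c^2 - 14*c + 45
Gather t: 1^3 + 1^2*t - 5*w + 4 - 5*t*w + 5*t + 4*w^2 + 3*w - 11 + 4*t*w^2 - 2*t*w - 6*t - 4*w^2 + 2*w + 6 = t*(4*w^2 - 7*w)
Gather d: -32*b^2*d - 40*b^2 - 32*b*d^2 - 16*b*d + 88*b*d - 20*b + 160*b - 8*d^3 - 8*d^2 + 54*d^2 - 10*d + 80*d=-40*b^2 + 140*b - 8*d^3 + d^2*(46 - 32*b) + d*(-32*b^2 + 72*b + 70)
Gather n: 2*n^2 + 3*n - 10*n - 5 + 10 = 2*n^2 - 7*n + 5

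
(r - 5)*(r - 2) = r^2 - 7*r + 10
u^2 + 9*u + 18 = (u + 3)*(u + 6)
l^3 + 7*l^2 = l^2*(l + 7)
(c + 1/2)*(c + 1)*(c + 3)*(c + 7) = c^4 + 23*c^3/2 + 73*c^2/2 + 73*c/2 + 21/2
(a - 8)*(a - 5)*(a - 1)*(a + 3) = a^4 - 11*a^3 + 11*a^2 + 119*a - 120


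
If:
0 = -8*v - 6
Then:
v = -3/4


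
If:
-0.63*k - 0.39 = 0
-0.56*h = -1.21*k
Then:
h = -1.34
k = -0.62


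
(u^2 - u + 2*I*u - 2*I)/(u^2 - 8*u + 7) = (u + 2*I)/(u - 7)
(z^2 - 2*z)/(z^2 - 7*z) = (z - 2)/(z - 7)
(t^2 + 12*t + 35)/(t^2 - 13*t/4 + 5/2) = 4*(t^2 + 12*t + 35)/(4*t^2 - 13*t + 10)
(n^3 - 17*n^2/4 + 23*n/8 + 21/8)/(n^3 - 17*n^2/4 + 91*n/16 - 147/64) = 8*(2*n^2 - 5*n - 3)/(16*n^2 - 40*n + 21)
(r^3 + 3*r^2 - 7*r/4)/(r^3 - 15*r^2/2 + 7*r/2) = (r + 7/2)/(r - 7)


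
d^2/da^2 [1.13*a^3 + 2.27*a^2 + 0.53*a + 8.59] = 6.78*a + 4.54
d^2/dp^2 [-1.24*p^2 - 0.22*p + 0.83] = -2.48000000000000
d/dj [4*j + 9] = 4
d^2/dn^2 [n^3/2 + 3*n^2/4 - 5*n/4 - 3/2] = 3*n + 3/2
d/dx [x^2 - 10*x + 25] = 2*x - 10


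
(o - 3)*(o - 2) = o^2 - 5*o + 6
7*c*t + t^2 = t*(7*c + t)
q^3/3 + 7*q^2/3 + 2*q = q*(q/3 + 1/3)*(q + 6)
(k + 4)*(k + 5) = k^2 + 9*k + 20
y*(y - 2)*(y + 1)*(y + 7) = y^4 + 6*y^3 - 9*y^2 - 14*y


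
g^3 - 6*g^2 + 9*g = g*(g - 3)^2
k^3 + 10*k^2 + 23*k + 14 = (k + 1)*(k + 2)*(k + 7)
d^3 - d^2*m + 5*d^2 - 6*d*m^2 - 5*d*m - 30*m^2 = (d + 5)*(d - 3*m)*(d + 2*m)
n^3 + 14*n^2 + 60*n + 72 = (n + 2)*(n + 6)^2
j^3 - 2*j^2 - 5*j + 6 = (j - 3)*(j - 1)*(j + 2)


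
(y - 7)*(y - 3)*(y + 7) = y^3 - 3*y^2 - 49*y + 147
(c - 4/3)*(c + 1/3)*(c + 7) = c^3 + 6*c^2 - 67*c/9 - 28/9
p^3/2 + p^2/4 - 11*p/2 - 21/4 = (p/2 + 1/2)*(p - 7/2)*(p + 3)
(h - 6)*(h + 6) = h^2 - 36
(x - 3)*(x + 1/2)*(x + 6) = x^3 + 7*x^2/2 - 33*x/2 - 9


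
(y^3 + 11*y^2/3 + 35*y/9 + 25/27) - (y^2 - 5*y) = y^3 + 8*y^2/3 + 80*y/9 + 25/27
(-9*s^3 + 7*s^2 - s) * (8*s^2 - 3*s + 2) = -72*s^5 + 83*s^4 - 47*s^3 + 17*s^2 - 2*s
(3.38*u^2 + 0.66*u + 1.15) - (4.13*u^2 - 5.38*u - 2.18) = -0.75*u^2 + 6.04*u + 3.33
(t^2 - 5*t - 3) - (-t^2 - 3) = 2*t^2 - 5*t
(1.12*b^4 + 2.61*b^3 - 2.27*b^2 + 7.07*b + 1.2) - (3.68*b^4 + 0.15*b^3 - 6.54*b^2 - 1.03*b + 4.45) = -2.56*b^4 + 2.46*b^3 + 4.27*b^2 + 8.1*b - 3.25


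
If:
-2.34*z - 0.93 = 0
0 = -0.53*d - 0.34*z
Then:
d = 0.25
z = -0.40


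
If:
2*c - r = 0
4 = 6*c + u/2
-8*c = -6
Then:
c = 3/4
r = 3/2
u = -1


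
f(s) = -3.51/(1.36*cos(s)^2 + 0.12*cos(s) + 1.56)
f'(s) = -3.51*(2.72*sin(s)*cos(s) + 0.12*sin(s))/(1.36*cos(s)^2 + 0.12*cos(s) + 1.56)^2 = -(9.5472*cos(s) + 0.4212)*sin(s)/(1.36*cos(s)^2 + 0.12*cos(s) + 1.56)^2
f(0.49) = -1.29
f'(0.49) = -0.56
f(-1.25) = -2.03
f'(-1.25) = 1.08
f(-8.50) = -1.77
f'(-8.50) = -1.08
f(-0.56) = -1.33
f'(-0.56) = 0.65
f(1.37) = -2.14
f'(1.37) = -0.85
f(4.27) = -2.00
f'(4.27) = -1.07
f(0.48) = -1.28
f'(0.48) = -0.55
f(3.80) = -1.52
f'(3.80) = -0.81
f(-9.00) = -1.36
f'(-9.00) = -0.51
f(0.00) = -1.15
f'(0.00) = 0.00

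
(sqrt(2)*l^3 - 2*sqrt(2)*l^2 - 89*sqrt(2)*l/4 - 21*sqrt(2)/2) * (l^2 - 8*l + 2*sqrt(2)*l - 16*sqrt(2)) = sqrt(2)*l^5 - 10*sqrt(2)*l^4 + 4*l^4 - 40*l^3 - 25*sqrt(2)*l^3/4 - 25*l^2 + 335*sqrt(2)*l^2/2 + 84*sqrt(2)*l + 670*l + 336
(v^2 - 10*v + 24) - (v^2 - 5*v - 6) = 30 - 5*v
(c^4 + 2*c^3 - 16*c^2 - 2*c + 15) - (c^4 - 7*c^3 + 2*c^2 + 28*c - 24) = 9*c^3 - 18*c^2 - 30*c + 39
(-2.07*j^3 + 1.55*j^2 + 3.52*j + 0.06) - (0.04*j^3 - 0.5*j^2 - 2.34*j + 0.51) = -2.11*j^3 + 2.05*j^2 + 5.86*j - 0.45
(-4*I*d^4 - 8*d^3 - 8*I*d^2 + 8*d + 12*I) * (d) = -4*I*d^5 - 8*d^4 - 8*I*d^3 + 8*d^2 + 12*I*d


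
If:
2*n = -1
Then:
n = -1/2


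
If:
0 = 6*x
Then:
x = 0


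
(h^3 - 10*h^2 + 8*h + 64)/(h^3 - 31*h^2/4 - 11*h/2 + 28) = 4*(h - 4)/(4*h - 7)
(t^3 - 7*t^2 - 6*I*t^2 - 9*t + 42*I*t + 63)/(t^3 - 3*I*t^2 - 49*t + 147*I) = (t - 3*I)/(t + 7)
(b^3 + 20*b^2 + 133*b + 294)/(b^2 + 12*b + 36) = (b^2 + 14*b + 49)/(b + 6)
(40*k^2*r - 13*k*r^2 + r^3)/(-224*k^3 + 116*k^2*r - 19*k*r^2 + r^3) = r*(-5*k + r)/(28*k^2 - 11*k*r + r^2)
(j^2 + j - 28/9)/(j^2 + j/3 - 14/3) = (j - 4/3)/(j - 2)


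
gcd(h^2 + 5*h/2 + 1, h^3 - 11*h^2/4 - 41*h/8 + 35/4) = h + 2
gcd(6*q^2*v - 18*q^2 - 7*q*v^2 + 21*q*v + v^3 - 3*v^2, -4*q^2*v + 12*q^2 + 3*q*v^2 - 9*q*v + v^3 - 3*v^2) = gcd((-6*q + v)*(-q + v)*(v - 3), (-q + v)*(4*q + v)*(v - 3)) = q*v - 3*q - v^2 + 3*v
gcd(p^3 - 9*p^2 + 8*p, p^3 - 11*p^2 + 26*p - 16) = p^2 - 9*p + 8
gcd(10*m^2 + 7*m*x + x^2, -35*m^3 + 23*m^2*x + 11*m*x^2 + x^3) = 5*m + x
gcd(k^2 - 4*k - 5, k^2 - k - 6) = 1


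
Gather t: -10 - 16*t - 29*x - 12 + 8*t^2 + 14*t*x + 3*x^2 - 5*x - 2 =8*t^2 + t*(14*x - 16) + 3*x^2 - 34*x - 24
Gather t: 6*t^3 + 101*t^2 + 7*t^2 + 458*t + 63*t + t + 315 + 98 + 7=6*t^3 + 108*t^2 + 522*t + 420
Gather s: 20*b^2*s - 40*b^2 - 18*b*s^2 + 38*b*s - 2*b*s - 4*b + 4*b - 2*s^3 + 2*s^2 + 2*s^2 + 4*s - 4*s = -40*b^2 - 2*s^3 + s^2*(4 - 18*b) + s*(20*b^2 + 36*b)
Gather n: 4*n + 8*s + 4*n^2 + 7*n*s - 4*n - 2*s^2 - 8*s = 4*n^2 + 7*n*s - 2*s^2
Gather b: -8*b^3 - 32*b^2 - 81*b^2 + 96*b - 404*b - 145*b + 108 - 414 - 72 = -8*b^3 - 113*b^2 - 453*b - 378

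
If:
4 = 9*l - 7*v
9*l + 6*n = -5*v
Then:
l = 7*v/9 + 4/9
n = -2*v - 2/3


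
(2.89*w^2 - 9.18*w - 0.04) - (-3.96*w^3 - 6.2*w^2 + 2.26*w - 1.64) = 3.96*w^3 + 9.09*w^2 - 11.44*w + 1.6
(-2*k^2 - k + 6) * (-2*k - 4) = 4*k^3 + 10*k^2 - 8*k - 24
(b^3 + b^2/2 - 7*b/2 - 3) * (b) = b^4 + b^3/2 - 7*b^2/2 - 3*b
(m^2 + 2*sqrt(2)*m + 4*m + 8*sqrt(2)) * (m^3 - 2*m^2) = m^5 + 2*m^4 + 2*sqrt(2)*m^4 - 8*m^3 + 4*sqrt(2)*m^3 - 16*sqrt(2)*m^2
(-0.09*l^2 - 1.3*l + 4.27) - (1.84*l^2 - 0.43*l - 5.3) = -1.93*l^2 - 0.87*l + 9.57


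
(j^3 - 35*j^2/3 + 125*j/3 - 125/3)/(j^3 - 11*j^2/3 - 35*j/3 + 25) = (j - 5)/(j + 3)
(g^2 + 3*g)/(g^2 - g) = (g + 3)/(g - 1)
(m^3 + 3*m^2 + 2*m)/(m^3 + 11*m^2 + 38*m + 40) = m*(m + 1)/(m^2 + 9*m + 20)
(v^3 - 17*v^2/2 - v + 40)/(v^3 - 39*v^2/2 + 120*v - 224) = (2*v^2 - v - 10)/(2*v^2 - 23*v + 56)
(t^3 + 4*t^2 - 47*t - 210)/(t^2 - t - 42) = t + 5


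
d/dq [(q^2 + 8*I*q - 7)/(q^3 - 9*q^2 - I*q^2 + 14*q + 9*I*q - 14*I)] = (-q^4 - 16*I*q^3 + q^2*(27 + 81*I) + q*(-126 - 42*I) + 210 + 63*I)/(q^6 + q^5*(-18 - 2*I) + q^4*(108 + 36*I) + q^3*(-234 - 218*I) + q^2*(87 + 504*I) + q*(252 - 392*I) - 196)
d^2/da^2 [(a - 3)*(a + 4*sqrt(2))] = 2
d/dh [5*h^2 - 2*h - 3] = 10*h - 2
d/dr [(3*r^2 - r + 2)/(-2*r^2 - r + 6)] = (-5*r^2 + 44*r - 4)/(4*r^4 + 4*r^3 - 23*r^2 - 12*r + 36)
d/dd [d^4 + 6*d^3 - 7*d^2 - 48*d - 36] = 4*d^3 + 18*d^2 - 14*d - 48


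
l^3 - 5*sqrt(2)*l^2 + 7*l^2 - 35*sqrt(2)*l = l*(l + 7)*(l - 5*sqrt(2))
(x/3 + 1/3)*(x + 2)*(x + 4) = x^3/3 + 7*x^2/3 + 14*x/3 + 8/3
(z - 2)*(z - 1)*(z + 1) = z^3 - 2*z^2 - z + 2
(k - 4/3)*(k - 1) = k^2 - 7*k/3 + 4/3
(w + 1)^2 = w^2 + 2*w + 1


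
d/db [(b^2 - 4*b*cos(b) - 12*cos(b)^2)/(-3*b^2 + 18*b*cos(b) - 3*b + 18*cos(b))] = (2*b*sin(b) + 2*sqrt(2)*sin(b + pi/4) - 1)/(3*(b^2 + 2*b + 1))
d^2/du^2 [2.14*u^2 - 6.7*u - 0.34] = 4.28000000000000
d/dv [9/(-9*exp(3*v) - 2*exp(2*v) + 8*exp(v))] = 9*(27*exp(2*v) + 4*exp(v) - 8)*exp(-v)/(9*exp(2*v) + 2*exp(v) - 8)^2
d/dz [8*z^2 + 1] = 16*z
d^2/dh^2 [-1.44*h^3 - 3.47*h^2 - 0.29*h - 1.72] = -8.64*h - 6.94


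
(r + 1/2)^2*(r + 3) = r^3 + 4*r^2 + 13*r/4 + 3/4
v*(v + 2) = v^2 + 2*v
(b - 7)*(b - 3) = b^2 - 10*b + 21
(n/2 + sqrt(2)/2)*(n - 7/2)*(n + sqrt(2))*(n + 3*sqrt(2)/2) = n^4/2 - 7*n^3/4 + 7*sqrt(2)*n^3/4 - 49*sqrt(2)*n^2/8 + 4*n^2 - 14*n + 3*sqrt(2)*n/2 - 21*sqrt(2)/4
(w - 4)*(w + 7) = w^2 + 3*w - 28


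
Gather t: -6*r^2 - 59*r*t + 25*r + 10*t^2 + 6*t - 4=-6*r^2 + 25*r + 10*t^2 + t*(6 - 59*r) - 4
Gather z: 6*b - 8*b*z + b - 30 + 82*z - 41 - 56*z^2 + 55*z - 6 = 7*b - 56*z^2 + z*(137 - 8*b) - 77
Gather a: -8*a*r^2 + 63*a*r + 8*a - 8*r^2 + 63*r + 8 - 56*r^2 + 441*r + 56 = a*(-8*r^2 + 63*r + 8) - 64*r^2 + 504*r + 64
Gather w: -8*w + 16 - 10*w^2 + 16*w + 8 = -10*w^2 + 8*w + 24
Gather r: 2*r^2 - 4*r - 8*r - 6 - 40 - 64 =2*r^2 - 12*r - 110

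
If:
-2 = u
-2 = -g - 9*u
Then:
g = 20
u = -2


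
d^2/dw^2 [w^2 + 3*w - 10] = 2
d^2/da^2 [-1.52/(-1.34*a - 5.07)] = 5.458624/(1.34*a + 5.07)^3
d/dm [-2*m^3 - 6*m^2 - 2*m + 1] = -6*m^2 - 12*m - 2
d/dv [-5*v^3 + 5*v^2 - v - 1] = -15*v^2 + 10*v - 1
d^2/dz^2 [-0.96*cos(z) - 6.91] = 0.96*cos(z)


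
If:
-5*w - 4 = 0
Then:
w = -4/5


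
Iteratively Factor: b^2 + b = (b + 1)*(b)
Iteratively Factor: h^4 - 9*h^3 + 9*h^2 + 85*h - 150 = (h - 5)*(h^3 - 4*h^2 - 11*h + 30) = (h - 5)^2*(h^2 + h - 6) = (h - 5)^2*(h + 3)*(h - 2)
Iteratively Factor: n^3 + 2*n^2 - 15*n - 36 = (n + 3)*(n^2 - n - 12) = (n - 4)*(n + 3)*(n + 3)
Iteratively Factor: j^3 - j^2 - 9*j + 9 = (j - 3)*(j^2 + 2*j - 3) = (j - 3)*(j - 1)*(j + 3)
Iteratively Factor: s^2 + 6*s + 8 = (s + 4)*(s + 2)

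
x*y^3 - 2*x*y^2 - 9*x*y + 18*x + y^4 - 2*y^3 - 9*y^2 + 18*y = (x + y)*(y - 3)*(y - 2)*(y + 3)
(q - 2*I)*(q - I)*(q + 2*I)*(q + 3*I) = q^4 + 2*I*q^3 + 7*q^2 + 8*I*q + 12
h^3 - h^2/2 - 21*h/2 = h*(h - 7/2)*(h + 3)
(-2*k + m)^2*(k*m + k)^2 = 4*k^4*m^2 + 8*k^4*m + 4*k^4 - 4*k^3*m^3 - 8*k^3*m^2 - 4*k^3*m + k^2*m^4 + 2*k^2*m^3 + k^2*m^2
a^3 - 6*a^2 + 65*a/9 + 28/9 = (a - 4)*(a - 7/3)*(a + 1/3)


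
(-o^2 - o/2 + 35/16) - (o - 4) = -o^2 - 3*o/2 + 99/16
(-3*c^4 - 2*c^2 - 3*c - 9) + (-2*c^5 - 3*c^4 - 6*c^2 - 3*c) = -2*c^5 - 6*c^4 - 8*c^2 - 6*c - 9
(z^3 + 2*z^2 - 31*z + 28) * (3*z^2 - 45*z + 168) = 3*z^5 - 39*z^4 - 15*z^3 + 1815*z^2 - 6468*z + 4704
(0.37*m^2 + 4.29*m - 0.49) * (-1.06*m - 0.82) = -0.3922*m^3 - 4.8508*m^2 - 2.9984*m + 0.4018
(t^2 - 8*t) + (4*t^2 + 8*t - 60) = 5*t^2 - 60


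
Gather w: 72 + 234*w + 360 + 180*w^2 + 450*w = 180*w^2 + 684*w + 432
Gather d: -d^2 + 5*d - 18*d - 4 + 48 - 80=-d^2 - 13*d - 36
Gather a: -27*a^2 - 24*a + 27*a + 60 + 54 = -27*a^2 + 3*a + 114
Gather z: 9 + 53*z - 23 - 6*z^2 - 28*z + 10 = -6*z^2 + 25*z - 4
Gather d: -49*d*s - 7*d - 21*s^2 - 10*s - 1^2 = d*(-49*s - 7) - 21*s^2 - 10*s - 1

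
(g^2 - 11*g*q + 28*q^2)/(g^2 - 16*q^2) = (g - 7*q)/(g + 4*q)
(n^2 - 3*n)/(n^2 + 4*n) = (n - 3)/(n + 4)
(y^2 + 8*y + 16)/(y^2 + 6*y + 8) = (y + 4)/(y + 2)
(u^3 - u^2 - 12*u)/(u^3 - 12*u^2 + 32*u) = (u + 3)/(u - 8)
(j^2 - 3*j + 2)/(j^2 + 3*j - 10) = (j - 1)/(j + 5)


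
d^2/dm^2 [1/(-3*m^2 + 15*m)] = 2*(m*(m - 5) - (2*m - 5)^2)/(3*m^3*(m - 5)^3)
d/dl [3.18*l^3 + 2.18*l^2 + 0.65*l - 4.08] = 9.54*l^2 + 4.36*l + 0.65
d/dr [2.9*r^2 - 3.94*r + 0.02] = 5.8*r - 3.94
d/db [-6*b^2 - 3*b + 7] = -12*b - 3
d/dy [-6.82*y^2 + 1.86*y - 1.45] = 1.86 - 13.64*y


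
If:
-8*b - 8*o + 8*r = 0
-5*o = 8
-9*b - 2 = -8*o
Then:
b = -74/45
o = -8/5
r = -146/45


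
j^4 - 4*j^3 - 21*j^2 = j^2*(j - 7)*(j + 3)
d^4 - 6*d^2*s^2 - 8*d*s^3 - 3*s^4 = (d - 3*s)*(d + s)^3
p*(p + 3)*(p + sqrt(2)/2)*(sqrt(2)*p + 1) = sqrt(2)*p^4 + 2*p^3 + 3*sqrt(2)*p^3 + sqrt(2)*p^2/2 + 6*p^2 + 3*sqrt(2)*p/2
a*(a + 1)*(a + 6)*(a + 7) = a^4 + 14*a^3 + 55*a^2 + 42*a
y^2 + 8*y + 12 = (y + 2)*(y + 6)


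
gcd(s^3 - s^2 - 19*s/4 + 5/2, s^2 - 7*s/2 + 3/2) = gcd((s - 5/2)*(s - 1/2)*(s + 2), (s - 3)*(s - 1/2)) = s - 1/2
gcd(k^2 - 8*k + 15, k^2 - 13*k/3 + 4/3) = 1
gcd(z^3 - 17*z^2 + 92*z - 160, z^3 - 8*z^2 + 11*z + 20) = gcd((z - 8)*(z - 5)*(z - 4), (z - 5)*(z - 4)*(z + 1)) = z^2 - 9*z + 20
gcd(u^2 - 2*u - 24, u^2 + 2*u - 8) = u + 4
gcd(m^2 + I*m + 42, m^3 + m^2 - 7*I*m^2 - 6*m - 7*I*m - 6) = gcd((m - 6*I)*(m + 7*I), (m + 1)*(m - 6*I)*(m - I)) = m - 6*I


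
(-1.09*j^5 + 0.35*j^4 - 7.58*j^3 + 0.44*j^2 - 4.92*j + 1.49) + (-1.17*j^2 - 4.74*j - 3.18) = -1.09*j^5 + 0.35*j^4 - 7.58*j^3 - 0.73*j^2 - 9.66*j - 1.69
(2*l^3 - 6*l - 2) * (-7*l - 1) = -14*l^4 - 2*l^3 + 42*l^2 + 20*l + 2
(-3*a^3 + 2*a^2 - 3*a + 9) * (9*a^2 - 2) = -27*a^5 + 18*a^4 - 21*a^3 + 77*a^2 + 6*a - 18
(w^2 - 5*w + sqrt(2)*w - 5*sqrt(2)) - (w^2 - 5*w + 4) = sqrt(2)*w - 5*sqrt(2) - 4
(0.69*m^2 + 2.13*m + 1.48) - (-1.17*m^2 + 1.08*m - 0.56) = 1.86*m^2 + 1.05*m + 2.04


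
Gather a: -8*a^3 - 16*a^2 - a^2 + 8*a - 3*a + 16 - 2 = -8*a^3 - 17*a^2 + 5*a + 14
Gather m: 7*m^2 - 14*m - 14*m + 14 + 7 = 7*m^2 - 28*m + 21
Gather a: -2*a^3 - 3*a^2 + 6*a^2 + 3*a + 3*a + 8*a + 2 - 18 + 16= -2*a^3 + 3*a^2 + 14*a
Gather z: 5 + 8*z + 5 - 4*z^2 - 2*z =-4*z^2 + 6*z + 10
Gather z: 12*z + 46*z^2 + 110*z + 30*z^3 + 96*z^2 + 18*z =30*z^3 + 142*z^2 + 140*z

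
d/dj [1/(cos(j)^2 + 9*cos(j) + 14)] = (2*cos(j) + 9)*sin(j)/(cos(j)^2 + 9*cos(j) + 14)^2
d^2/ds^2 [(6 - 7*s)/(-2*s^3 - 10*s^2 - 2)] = (s^2*(3*s + 10)^2*(7*s - 6) - (21*s^2 + 70*s + (3*s + 5)*(7*s - 6))*(s^3 + 5*s^2 + 1))/(s^3 + 5*s^2 + 1)^3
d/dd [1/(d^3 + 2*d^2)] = (-3*d - 4)/(d^3*(d + 2)^2)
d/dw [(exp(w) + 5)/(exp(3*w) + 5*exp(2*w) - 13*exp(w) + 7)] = 2*(-exp(2*w) - 11*exp(w) - 36)*exp(w)/(exp(5*w) + 11*exp(4*w) + 10*exp(3*w) - 106*exp(2*w) + 133*exp(w) - 49)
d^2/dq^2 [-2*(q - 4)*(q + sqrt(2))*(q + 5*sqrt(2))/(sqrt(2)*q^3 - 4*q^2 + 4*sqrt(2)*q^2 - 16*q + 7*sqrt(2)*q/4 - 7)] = 16*(-128*sqrt(2)*q^6 + 128*q^6 - 396*q^5 + 768*sqrt(2)*q^5 - 7632*q^4 + 7272*sqrt(2)*q^4 - 5113*q^3 + 7392*sqrt(2)*q^3 - 42426*sqrt(2)*q^2 + 52128*q^2 - 84288*sqrt(2)*q + 112680*q - 33796*sqrt(2) + 90152)/(64*sqrt(2)*q^9 - 768*q^8 + 768*sqrt(2)*q^8 - 9216*q^7 + 4944*sqrt(2)*q^7 - 42944*q^6 + 25216*sqrt(2)*q^6 - 105984*q^5 + 87756*sqrt(2)*q^5 - 180624*q^4 + 165168*sqrt(2)*q^4 - 245312*q^3 + 143479*sqrt(2)*q^3 - 194964*q^2 + 56448*sqrt(2)*q^2 - 75264*q + 8232*sqrt(2)*q - 10976)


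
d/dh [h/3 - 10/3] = 1/3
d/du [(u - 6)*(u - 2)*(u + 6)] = 3*u^2 - 4*u - 36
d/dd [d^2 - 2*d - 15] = 2*d - 2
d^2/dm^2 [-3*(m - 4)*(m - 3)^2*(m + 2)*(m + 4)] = -60*m^3 + 144*m^2 + 342*m - 492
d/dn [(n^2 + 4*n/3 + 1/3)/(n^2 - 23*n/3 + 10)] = (-81*n^2 + 174*n + 143)/(9*n^4 - 138*n^3 + 709*n^2 - 1380*n + 900)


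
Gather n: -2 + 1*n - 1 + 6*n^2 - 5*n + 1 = 6*n^2 - 4*n - 2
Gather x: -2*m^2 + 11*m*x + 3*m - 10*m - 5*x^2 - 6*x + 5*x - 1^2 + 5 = -2*m^2 - 7*m - 5*x^2 + x*(11*m - 1) + 4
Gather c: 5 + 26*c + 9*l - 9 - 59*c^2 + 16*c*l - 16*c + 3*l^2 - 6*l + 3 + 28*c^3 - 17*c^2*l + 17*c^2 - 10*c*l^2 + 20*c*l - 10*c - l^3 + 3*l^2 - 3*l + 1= 28*c^3 + c^2*(-17*l - 42) + c*(-10*l^2 + 36*l) - l^3 + 6*l^2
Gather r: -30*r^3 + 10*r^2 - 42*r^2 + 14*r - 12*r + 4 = -30*r^3 - 32*r^2 + 2*r + 4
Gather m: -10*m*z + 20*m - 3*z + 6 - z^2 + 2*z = m*(20 - 10*z) - z^2 - z + 6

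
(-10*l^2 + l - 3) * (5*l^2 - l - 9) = -50*l^4 + 15*l^3 + 74*l^2 - 6*l + 27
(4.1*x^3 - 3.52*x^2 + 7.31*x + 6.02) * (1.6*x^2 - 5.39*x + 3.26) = 6.56*x^5 - 27.731*x^4 + 44.0348*x^3 - 41.2441*x^2 - 8.6172*x + 19.6252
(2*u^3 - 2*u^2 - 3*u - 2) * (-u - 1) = -2*u^4 + 5*u^2 + 5*u + 2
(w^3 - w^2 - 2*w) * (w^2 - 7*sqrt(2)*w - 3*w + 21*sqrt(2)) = w^5 - 7*sqrt(2)*w^4 - 4*w^4 + w^3 + 28*sqrt(2)*w^3 - 7*sqrt(2)*w^2 + 6*w^2 - 42*sqrt(2)*w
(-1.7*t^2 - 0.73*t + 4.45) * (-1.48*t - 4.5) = 2.516*t^3 + 8.7304*t^2 - 3.301*t - 20.025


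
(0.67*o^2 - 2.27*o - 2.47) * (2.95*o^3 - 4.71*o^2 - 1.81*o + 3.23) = 1.9765*o^5 - 9.8522*o^4 + 2.1925*o^3 + 17.9065*o^2 - 2.8614*o - 7.9781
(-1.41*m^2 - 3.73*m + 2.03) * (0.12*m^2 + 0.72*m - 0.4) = -0.1692*m^4 - 1.4628*m^3 - 1.878*m^2 + 2.9536*m - 0.812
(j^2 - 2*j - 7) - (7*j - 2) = j^2 - 9*j - 5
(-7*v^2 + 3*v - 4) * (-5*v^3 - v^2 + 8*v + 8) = 35*v^5 - 8*v^4 - 39*v^3 - 28*v^2 - 8*v - 32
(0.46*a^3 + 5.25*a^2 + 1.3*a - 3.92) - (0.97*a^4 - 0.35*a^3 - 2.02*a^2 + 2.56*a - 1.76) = -0.97*a^4 + 0.81*a^3 + 7.27*a^2 - 1.26*a - 2.16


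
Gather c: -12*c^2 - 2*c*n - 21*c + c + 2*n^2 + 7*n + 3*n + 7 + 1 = -12*c^2 + c*(-2*n - 20) + 2*n^2 + 10*n + 8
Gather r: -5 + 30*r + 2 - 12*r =18*r - 3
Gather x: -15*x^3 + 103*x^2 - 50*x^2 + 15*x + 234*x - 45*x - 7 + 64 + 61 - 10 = -15*x^3 + 53*x^2 + 204*x + 108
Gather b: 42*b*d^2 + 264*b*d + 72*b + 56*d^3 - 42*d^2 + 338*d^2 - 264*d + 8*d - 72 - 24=b*(42*d^2 + 264*d + 72) + 56*d^3 + 296*d^2 - 256*d - 96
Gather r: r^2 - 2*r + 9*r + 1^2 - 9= r^2 + 7*r - 8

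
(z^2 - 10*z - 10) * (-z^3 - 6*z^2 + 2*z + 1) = -z^5 + 4*z^4 + 72*z^3 + 41*z^2 - 30*z - 10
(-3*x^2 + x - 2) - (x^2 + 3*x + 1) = -4*x^2 - 2*x - 3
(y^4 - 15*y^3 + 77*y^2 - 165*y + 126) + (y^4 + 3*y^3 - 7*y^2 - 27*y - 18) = 2*y^4 - 12*y^3 + 70*y^2 - 192*y + 108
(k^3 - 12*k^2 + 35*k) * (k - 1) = k^4 - 13*k^3 + 47*k^2 - 35*k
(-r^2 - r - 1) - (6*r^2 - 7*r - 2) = -7*r^2 + 6*r + 1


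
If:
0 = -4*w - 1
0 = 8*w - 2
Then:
No Solution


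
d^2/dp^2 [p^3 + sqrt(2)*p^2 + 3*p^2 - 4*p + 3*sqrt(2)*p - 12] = 6*p + 2*sqrt(2) + 6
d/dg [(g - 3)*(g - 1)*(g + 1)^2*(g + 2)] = 5*g^4 - 24*g^2 - 12*g + 7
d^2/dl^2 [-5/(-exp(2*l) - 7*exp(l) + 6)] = 5*(2*(2*exp(l) + 7)^2*exp(l) - (4*exp(l) + 7)*(exp(2*l) + 7*exp(l) - 6))*exp(l)/(exp(2*l) + 7*exp(l) - 6)^3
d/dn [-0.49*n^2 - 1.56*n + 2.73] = -0.98*n - 1.56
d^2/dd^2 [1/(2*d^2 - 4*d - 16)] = (d^2 - 2*d - 4*(d - 1)^2 - 8)/(-d^2 + 2*d + 8)^3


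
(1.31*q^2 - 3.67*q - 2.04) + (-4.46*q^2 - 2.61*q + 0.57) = -3.15*q^2 - 6.28*q - 1.47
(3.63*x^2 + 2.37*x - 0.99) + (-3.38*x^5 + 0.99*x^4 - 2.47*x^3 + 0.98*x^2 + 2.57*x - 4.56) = -3.38*x^5 + 0.99*x^4 - 2.47*x^3 + 4.61*x^2 + 4.94*x - 5.55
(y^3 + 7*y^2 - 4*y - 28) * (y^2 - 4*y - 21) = y^5 + 3*y^4 - 53*y^3 - 159*y^2 + 196*y + 588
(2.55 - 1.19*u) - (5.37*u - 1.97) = 4.52 - 6.56*u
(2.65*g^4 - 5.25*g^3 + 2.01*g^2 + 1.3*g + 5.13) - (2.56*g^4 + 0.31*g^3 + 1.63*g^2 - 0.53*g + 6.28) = 0.0899999999999999*g^4 - 5.56*g^3 + 0.38*g^2 + 1.83*g - 1.15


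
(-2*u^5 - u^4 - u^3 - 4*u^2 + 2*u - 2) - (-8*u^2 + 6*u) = -2*u^5 - u^4 - u^3 + 4*u^2 - 4*u - 2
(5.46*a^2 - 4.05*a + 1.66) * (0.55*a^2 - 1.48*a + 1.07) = 3.003*a^4 - 10.3083*a^3 + 12.7492*a^2 - 6.7903*a + 1.7762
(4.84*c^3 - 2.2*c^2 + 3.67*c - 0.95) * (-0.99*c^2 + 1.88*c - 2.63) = -4.7916*c^5 + 11.2772*c^4 - 20.4985*c^3 + 13.6261*c^2 - 11.4381*c + 2.4985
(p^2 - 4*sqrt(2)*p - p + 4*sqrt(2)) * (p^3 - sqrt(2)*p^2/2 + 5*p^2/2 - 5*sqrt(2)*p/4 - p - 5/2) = p^5 - 9*sqrt(2)*p^4/2 + 3*p^4/2 - 27*sqrt(2)*p^3/4 + p^3/2 + 9*p^2/2 + 61*sqrt(2)*p^2/4 - 15*p/2 + 6*sqrt(2)*p - 10*sqrt(2)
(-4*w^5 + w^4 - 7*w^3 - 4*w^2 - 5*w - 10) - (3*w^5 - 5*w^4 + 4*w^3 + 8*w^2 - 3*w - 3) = -7*w^5 + 6*w^4 - 11*w^3 - 12*w^2 - 2*w - 7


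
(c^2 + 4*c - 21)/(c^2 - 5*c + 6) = (c + 7)/(c - 2)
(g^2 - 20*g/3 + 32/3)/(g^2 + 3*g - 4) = (3*g^2 - 20*g + 32)/(3*(g^2 + 3*g - 4))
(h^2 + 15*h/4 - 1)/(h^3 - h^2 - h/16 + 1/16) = 4*(h + 4)/(4*h^2 - 3*h - 1)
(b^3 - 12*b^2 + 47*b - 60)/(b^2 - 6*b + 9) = (b^2 - 9*b + 20)/(b - 3)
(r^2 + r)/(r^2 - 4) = r*(r + 1)/(r^2 - 4)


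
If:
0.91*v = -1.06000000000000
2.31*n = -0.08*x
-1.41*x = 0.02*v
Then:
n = -0.00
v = -1.16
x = 0.02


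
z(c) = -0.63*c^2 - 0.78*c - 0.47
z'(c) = -1.26*c - 0.78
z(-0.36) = -0.27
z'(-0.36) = -0.33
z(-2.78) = -3.17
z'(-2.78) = 2.72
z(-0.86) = -0.27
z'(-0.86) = 0.30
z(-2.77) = -3.14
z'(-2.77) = 2.71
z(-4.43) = -9.38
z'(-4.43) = 4.80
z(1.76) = -3.79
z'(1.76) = -3.00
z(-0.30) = -0.29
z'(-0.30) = -0.40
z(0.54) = -1.07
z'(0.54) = -1.46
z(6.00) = -27.83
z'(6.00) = -8.34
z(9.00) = -58.52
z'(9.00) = -12.12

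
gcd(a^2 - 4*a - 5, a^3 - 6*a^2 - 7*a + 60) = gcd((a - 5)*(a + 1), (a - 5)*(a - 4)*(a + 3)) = a - 5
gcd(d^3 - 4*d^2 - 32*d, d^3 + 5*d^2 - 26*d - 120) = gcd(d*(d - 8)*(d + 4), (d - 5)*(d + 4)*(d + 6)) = d + 4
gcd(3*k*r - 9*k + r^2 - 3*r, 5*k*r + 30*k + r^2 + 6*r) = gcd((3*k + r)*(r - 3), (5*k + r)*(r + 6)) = 1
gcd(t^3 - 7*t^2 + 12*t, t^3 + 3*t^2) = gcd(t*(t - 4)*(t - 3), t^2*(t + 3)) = t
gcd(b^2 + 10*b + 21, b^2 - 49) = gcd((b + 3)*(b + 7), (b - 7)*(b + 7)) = b + 7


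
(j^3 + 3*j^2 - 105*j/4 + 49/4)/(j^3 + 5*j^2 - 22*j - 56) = (j^2 - 4*j + 7/4)/(j^2 - 2*j - 8)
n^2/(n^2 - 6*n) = n/(n - 6)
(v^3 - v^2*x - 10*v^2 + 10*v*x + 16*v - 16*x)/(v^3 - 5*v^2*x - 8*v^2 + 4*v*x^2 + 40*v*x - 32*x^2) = (2 - v)/(-v + 4*x)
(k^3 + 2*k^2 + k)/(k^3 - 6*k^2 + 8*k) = (k^2 + 2*k + 1)/(k^2 - 6*k + 8)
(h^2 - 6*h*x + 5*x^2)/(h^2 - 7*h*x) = (h^2 - 6*h*x + 5*x^2)/(h*(h - 7*x))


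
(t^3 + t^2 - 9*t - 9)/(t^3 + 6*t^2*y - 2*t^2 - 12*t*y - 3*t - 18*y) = (t + 3)/(t + 6*y)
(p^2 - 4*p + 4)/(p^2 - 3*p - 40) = (-p^2 + 4*p - 4)/(-p^2 + 3*p + 40)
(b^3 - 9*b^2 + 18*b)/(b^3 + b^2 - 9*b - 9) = b*(b - 6)/(b^2 + 4*b + 3)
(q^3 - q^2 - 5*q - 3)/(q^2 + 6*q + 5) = (q^2 - 2*q - 3)/(q + 5)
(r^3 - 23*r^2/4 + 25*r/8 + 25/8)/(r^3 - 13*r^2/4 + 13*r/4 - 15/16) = 2*(2*r^2 - 9*r - 5)/(4*r^2 - 8*r + 3)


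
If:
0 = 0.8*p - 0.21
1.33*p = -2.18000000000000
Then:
No Solution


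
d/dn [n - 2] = 1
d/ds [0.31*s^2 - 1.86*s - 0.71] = 0.62*s - 1.86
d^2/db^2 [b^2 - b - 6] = 2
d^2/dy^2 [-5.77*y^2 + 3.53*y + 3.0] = -11.5400000000000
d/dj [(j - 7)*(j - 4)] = 2*j - 11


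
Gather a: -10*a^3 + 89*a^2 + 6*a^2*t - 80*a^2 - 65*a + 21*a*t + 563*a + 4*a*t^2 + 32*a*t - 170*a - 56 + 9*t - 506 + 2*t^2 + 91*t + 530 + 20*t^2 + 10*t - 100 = -10*a^3 + a^2*(6*t + 9) + a*(4*t^2 + 53*t + 328) + 22*t^2 + 110*t - 132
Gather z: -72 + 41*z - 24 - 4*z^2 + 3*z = -4*z^2 + 44*z - 96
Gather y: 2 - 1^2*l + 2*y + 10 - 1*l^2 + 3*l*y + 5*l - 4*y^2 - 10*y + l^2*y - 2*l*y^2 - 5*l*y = -l^2 + 4*l + y^2*(-2*l - 4) + y*(l^2 - 2*l - 8) + 12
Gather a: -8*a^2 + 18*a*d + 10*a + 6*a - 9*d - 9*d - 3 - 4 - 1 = -8*a^2 + a*(18*d + 16) - 18*d - 8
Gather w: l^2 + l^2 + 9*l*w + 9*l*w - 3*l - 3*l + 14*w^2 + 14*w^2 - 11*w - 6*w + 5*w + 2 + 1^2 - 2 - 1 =2*l^2 - 6*l + 28*w^2 + w*(18*l - 12)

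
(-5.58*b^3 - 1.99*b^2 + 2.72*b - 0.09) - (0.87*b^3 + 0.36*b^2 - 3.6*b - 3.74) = -6.45*b^3 - 2.35*b^2 + 6.32*b + 3.65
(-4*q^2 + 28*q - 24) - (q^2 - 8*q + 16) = -5*q^2 + 36*q - 40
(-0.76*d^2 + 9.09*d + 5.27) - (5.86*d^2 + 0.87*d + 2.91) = -6.62*d^2 + 8.22*d + 2.36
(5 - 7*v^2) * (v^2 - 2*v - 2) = -7*v^4 + 14*v^3 + 19*v^2 - 10*v - 10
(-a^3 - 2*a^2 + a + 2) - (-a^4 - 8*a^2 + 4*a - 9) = a^4 - a^3 + 6*a^2 - 3*a + 11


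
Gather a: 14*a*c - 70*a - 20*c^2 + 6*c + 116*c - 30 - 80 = a*(14*c - 70) - 20*c^2 + 122*c - 110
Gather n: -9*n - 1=-9*n - 1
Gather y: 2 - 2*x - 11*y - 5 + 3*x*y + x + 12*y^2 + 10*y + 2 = -x + 12*y^2 + y*(3*x - 1) - 1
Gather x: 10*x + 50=10*x + 50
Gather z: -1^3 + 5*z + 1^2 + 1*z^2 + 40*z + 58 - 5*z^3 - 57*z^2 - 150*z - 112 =-5*z^3 - 56*z^2 - 105*z - 54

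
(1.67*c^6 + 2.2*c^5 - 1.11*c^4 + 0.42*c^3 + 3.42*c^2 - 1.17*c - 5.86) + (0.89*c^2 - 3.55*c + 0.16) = 1.67*c^6 + 2.2*c^5 - 1.11*c^4 + 0.42*c^3 + 4.31*c^2 - 4.72*c - 5.7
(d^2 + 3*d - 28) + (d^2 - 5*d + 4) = 2*d^2 - 2*d - 24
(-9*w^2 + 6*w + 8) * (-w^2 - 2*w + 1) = 9*w^4 + 12*w^3 - 29*w^2 - 10*w + 8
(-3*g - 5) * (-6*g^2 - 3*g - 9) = 18*g^3 + 39*g^2 + 42*g + 45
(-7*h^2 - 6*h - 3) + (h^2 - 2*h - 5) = -6*h^2 - 8*h - 8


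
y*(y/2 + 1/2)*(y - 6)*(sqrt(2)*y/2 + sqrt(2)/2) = sqrt(2)*y^4/4 - sqrt(2)*y^3 - 11*sqrt(2)*y^2/4 - 3*sqrt(2)*y/2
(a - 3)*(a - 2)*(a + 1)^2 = a^4 - 3*a^3 - 3*a^2 + 7*a + 6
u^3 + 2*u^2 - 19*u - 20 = (u - 4)*(u + 1)*(u + 5)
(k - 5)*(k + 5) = k^2 - 25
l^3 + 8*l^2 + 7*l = l*(l + 1)*(l + 7)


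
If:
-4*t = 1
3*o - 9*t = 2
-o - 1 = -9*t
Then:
No Solution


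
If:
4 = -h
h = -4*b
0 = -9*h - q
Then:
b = 1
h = -4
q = 36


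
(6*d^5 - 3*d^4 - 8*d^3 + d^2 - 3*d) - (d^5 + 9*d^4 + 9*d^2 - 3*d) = 5*d^5 - 12*d^4 - 8*d^3 - 8*d^2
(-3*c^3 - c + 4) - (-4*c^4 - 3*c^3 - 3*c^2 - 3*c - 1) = 4*c^4 + 3*c^2 + 2*c + 5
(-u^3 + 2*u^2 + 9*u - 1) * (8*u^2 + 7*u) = -8*u^5 + 9*u^4 + 86*u^3 + 55*u^2 - 7*u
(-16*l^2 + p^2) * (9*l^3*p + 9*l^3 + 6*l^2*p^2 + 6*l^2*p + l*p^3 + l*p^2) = -144*l^5*p - 144*l^5 - 96*l^4*p^2 - 96*l^4*p - 7*l^3*p^3 - 7*l^3*p^2 + 6*l^2*p^4 + 6*l^2*p^3 + l*p^5 + l*p^4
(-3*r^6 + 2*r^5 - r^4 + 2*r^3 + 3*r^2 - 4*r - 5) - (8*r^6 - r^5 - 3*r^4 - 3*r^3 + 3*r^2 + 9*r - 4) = -11*r^6 + 3*r^5 + 2*r^4 + 5*r^3 - 13*r - 1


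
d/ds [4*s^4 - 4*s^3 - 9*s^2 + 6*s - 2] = 16*s^3 - 12*s^2 - 18*s + 6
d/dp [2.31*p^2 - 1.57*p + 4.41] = 4.62*p - 1.57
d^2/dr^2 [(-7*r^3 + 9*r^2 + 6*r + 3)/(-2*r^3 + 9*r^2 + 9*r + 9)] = 18*(10*r^6 + 34*r^5 + 58*r^4 - 63*r^3 + 297*r^2 + 252*r - 27)/(8*r^9 - 108*r^8 + 378*r^7 + 135*r^6 - 729*r^5 - 3402*r^4 - 4617*r^3 - 4374*r^2 - 2187*r - 729)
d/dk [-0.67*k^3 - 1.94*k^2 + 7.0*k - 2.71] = -2.01*k^2 - 3.88*k + 7.0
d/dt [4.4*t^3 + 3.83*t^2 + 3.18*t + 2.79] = 13.2*t^2 + 7.66*t + 3.18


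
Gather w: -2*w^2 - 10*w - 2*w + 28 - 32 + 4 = -2*w^2 - 12*w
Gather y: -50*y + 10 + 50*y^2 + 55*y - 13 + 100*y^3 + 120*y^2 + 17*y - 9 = 100*y^3 + 170*y^2 + 22*y - 12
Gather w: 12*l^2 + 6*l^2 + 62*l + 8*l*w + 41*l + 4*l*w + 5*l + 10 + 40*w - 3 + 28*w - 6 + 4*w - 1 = 18*l^2 + 108*l + w*(12*l + 72)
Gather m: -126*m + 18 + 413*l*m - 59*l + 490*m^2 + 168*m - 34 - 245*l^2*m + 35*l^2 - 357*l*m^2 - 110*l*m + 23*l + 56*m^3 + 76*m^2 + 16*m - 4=35*l^2 - 36*l + 56*m^3 + m^2*(566 - 357*l) + m*(-245*l^2 + 303*l + 58) - 20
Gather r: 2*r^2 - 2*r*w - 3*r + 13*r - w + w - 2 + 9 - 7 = 2*r^2 + r*(10 - 2*w)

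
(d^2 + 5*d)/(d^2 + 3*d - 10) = d/(d - 2)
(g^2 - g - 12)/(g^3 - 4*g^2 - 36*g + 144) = (g + 3)/(g^2 - 36)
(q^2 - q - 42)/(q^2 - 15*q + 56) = (q + 6)/(q - 8)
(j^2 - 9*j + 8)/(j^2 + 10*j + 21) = (j^2 - 9*j + 8)/(j^2 + 10*j + 21)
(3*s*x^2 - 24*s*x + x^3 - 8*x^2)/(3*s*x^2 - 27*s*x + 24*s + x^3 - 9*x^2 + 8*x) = x/(x - 1)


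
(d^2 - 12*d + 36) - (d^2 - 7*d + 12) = 24 - 5*d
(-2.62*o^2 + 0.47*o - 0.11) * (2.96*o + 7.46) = -7.7552*o^3 - 18.154*o^2 + 3.1806*o - 0.8206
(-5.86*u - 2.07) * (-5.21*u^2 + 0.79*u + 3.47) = 30.5306*u^3 + 6.1553*u^2 - 21.9695*u - 7.1829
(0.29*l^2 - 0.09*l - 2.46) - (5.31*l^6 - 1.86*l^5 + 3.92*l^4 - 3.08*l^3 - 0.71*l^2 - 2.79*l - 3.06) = -5.31*l^6 + 1.86*l^5 - 3.92*l^4 + 3.08*l^3 + 1.0*l^2 + 2.7*l + 0.6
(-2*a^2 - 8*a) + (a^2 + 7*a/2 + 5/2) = -a^2 - 9*a/2 + 5/2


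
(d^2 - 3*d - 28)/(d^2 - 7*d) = (d + 4)/d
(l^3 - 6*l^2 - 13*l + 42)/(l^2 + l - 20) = (l^3 - 6*l^2 - 13*l + 42)/(l^2 + l - 20)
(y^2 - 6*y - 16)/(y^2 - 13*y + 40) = (y + 2)/(y - 5)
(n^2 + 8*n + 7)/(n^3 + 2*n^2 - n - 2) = (n + 7)/(n^2 + n - 2)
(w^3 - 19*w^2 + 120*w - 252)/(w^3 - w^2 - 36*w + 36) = (w^2 - 13*w + 42)/(w^2 + 5*w - 6)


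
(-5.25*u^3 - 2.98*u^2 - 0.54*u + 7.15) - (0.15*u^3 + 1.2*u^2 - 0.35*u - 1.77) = -5.4*u^3 - 4.18*u^2 - 0.19*u + 8.92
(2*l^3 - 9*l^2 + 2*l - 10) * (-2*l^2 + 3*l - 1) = -4*l^5 + 24*l^4 - 33*l^3 + 35*l^2 - 32*l + 10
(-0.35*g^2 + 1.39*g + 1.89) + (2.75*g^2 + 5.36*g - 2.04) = 2.4*g^2 + 6.75*g - 0.15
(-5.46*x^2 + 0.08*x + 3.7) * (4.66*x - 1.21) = -25.4436*x^3 + 6.9794*x^2 + 17.1452*x - 4.477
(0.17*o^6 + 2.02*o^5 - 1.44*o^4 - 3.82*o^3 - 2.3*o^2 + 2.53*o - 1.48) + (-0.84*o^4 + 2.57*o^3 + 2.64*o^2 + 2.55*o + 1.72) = 0.17*o^6 + 2.02*o^5 - 2.28*o^4 - 1.25*o^3 + 0.34*o^2 + 5.08*o + 0.24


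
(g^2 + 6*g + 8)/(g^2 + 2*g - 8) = (g + 2)/(g - 2)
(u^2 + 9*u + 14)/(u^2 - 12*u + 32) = (u^2 + 9*u + 14)/(u^2 - 12*u + 32)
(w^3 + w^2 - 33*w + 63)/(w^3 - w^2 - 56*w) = (w^2 - 6*w + 9)/(w*(w - 8))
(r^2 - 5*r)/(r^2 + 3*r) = (r - 5)/(r + 3)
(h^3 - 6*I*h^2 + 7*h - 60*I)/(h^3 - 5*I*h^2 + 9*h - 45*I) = (h - 4*I)/(h - 3*I)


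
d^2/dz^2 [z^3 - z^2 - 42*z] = 6*z - 2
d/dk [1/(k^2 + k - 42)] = (-2*k - 1)/(k^2 + k - 42)^2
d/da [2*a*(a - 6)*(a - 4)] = 6*a^2 - 40*a + 48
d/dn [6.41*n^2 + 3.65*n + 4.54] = 12.82*n + 3.65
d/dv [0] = 0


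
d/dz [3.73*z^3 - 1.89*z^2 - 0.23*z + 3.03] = 11.19*z^2 - 3.78*z - 0.23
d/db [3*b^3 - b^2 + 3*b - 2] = 9*b^2 - 2*b + 3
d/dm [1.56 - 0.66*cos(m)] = 0.66*sin(m)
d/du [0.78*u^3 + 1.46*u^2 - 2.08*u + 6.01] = 2.34*u^2 + 2.92*u - 2.08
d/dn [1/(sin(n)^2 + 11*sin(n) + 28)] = -(2*sin(n) + 11)*cos(n)/(sin(n)^2 + 11*sin(n) + 28)^2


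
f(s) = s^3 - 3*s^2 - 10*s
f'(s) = 3*s^2 - 6*s - 10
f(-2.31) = -5.23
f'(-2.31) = 19.87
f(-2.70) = -14.55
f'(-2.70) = 28.07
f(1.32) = -16.13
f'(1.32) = -12.69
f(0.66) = -7.62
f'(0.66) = -12.65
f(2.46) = -27.87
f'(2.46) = -6.61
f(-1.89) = 1.43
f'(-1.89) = 12.06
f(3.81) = -26.34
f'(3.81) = 10.69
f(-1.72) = 3.24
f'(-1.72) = 9.20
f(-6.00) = -264.00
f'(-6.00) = 134.00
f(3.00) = -30.00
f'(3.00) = -1.00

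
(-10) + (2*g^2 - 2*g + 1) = 2*g^2 - 2*g - 9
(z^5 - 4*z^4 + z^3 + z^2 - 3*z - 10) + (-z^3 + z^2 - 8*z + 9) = z^5 - 4*z^4 + 2*z^2 - 11*z - 1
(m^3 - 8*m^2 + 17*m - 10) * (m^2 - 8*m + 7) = m^5 - 16*m^4 + 88*m^3 - 202*m^2 + 199*m - 70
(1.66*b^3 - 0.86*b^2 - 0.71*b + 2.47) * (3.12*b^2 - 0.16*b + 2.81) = 5.1792*b^5 - 2.9488*b^4 + 2.587*b^3 + 5.4034*b^2 - 2.3903*b + 6.9407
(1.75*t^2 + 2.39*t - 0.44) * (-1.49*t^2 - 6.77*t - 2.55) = -2.6075*t^4 - 15.4086*t^3 - 19.9872*t^2 - 3.1157*t + 1.122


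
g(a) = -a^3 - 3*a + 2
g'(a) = -3*a^2 - 3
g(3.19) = -40.03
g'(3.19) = -33.53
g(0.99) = -1.94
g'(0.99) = -5.94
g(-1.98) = 15.70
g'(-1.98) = -14.76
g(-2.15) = 18.39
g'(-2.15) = -16.87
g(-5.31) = 167.65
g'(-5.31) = -87.59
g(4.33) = -92.17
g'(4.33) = -59.25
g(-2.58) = 26.91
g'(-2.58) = -22.97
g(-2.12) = 17.89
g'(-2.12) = -16.48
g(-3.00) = 38.00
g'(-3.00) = -30.00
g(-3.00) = 38.00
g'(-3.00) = -30.00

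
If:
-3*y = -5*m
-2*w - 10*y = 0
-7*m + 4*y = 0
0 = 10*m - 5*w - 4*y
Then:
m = 0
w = 0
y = 0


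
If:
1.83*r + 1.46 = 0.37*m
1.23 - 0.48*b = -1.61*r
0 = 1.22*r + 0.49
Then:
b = 1.22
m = 1.96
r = -0.40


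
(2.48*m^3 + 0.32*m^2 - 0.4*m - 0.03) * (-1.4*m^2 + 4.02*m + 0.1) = -3.472*m^5 + 9.5216*m^4 + 2.0944*m^3 - 1.534*m^2 - 0.1606*m - 0.003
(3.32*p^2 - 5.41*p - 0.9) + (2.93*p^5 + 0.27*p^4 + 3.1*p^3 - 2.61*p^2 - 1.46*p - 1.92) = 2.93*p^5 + 0.27*p^4 + 3.1*p^3 + 0.71*p^2 - 6.87*p - 2.82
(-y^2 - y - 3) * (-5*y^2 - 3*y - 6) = 5*y^4 + 8*y^3 + 24*y^2 + 15*y + 18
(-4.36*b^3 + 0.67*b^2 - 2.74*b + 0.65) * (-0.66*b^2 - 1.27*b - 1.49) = 2.8776*b^5 + 5.095*b^4 + 7.4539*b^3 + 2.0525*b^2 + 3.2571*b - 0.9685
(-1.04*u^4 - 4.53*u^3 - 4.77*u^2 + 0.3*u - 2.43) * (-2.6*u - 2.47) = 2.704*u^5 + 14.3468*u^4 + 23.5911*u^3 + 11.0019*u^2 + 5.577*u + 6.0021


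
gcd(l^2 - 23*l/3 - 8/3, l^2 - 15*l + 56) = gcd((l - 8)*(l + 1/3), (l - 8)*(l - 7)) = l - 8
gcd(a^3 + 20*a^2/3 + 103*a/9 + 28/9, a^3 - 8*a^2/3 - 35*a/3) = a + 7/3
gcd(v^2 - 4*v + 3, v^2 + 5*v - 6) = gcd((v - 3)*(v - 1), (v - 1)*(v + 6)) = v - 1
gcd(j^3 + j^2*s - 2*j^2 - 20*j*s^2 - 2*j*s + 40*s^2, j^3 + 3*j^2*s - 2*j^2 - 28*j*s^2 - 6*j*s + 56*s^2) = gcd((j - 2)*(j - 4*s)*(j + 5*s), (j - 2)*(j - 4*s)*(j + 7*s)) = -j^2 + 4*j*s + 2*j - 8*s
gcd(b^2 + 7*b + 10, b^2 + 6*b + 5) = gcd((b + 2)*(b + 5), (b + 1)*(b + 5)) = b + 5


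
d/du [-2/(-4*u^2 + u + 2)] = 2*(1 - 8*u)/(-4*u^2 + u + 2)^2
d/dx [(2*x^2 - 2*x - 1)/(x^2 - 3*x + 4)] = (-4*x^2 + 18*x - 11)/(x^4 - 6*x^3 + 17*x^2 - 24*x + 16)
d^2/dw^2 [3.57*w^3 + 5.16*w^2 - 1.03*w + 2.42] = 21.42*w + 10.32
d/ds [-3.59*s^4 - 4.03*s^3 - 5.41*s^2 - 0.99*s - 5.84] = -14.36*s^3 - 12.09*s^2 - 10.82*s - 0.99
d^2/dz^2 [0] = 0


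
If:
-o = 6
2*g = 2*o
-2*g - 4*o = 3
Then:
No Solution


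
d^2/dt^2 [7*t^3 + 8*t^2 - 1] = 42*t + 16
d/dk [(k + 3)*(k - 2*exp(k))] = k - (k + 3)*(2*exp(k) - 1) - 2*exp(k)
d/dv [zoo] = 0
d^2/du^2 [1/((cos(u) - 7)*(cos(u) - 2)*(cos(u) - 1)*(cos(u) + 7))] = (-8046*(1 - cos(u)^2)^2 - 738*sin(u)^6 - 16*cos(u)^8 + 69*cos(u)^7 - 235*cos(u)^6 - 1494*cos(u)^5 + 26217*cos(u)^3 - 9707*cos(u)^2 - 57624*cos(u) + 42790)/((cos(u) - 7)^3*(cos(u) - 2)^3*(cos(u) - 1)^3*(cos(u) + 7)^3)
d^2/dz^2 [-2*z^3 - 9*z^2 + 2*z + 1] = -12*z - 18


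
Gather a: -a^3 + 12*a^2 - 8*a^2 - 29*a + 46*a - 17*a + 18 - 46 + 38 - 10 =-a^3 + 4*a^2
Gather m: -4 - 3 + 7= 0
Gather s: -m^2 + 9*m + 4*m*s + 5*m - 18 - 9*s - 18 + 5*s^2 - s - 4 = -m^2 + 14*m + 5*s^2 + s*(4*m - 10) - 40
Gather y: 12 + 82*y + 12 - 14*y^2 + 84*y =-14*y^2 + 166*y + 24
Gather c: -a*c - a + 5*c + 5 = -a + c*(5 - a) + 5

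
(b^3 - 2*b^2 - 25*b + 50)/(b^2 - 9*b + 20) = (b^2 + 3*b - 10)/(b - 4)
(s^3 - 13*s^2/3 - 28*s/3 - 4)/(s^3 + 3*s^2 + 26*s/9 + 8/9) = 3*(s - 6)/(3*s + 4)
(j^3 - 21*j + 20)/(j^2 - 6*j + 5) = (j^2 + j - 20)/(j - 5)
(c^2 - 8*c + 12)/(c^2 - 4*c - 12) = (c - 2)/(c + 2)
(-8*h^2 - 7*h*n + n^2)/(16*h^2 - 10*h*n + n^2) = (-h - n)/(2*h - n)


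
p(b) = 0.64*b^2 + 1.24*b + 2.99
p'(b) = 1.28*b + 1.24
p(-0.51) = 2.52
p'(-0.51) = 0.59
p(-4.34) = 9.66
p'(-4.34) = -4.32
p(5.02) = 25.34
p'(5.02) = 7.67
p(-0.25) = 2.72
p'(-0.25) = 0.92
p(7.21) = 45.20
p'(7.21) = 10.47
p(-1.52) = 2.58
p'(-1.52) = -0.71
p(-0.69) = 2.44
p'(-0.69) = 0.36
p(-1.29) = 2.46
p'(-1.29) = -0.41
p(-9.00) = 43.67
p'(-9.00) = -10.28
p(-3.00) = 5.03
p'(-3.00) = -2.60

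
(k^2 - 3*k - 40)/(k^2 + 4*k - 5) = (k - 8)/(k - 1)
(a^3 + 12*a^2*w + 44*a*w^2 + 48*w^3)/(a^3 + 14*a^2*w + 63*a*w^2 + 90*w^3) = (a^2 + 6*a*w + 8*w^2)/(a^2 + 8*a*w + 15*w^2)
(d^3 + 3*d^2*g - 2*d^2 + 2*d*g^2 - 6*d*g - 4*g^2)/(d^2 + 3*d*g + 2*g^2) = d - 2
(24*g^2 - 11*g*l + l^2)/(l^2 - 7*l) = (24*g^2 - 11*g*l + l^2)/(l*(l - 7))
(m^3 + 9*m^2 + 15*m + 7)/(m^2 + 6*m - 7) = (m^2 + 2*m + 1)/(m - 1)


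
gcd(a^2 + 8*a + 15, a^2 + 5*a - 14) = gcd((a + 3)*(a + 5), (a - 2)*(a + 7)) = 1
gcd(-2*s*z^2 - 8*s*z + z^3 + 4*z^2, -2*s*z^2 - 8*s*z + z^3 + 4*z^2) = -2*s*z^2 - 8*s*z + z^3 + 4*z^2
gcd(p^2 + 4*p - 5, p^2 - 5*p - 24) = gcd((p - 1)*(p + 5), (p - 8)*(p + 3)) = 1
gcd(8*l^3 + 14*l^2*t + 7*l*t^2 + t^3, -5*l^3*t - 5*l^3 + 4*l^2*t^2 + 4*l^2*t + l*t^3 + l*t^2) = 1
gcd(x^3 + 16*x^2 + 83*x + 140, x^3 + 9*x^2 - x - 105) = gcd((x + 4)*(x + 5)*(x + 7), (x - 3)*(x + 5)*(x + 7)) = x^2 + 12*x + 35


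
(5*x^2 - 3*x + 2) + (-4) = 5*x^2 - 3*x - 2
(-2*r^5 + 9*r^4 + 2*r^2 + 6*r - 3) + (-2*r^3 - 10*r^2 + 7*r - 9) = -2*r^5 + 9*r^4 - 2*r^3 - 8*r^2 + 13*r - 12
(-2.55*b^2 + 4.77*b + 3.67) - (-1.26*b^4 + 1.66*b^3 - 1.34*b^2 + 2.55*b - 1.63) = 1.26*b^4 - 1.66*b^3 - 1.21*b^2 + 2.22*b + 5.3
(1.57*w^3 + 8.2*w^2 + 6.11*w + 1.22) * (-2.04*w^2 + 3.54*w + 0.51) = -3.2028*w^5 - 11.1702*w^4 + 17.3643*w^3 + 23.3226*w^2 + 7.4349*w + 0.6222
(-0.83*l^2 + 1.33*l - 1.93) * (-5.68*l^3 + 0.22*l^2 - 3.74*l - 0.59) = 4.7144*l^5 - 7.737*l^4 + 14.3592*l^3 - 4.9091*l^2 + 6.4335*l + 1.1387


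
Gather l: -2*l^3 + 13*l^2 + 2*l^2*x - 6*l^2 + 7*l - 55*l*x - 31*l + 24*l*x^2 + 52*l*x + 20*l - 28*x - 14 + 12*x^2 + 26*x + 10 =-2*l^3 + l^2*(2*x + 7) + l*(24*x^2 - 3*x - 4) + 12*x^2 - 2*x - 4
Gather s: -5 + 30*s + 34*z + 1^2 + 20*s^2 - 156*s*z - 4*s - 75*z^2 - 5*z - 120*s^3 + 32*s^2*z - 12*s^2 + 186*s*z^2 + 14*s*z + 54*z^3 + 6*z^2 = -120*s^3 + s^2*(32*z + 8) + s*(186*z^2 - 142*z + 26) + 54*z^3 - 69*z^2 + 29*z - 4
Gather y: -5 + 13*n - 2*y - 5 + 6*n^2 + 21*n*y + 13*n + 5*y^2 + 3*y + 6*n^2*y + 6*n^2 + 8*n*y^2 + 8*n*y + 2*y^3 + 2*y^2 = 12*n^2 + 26*n + 2*y^3 + y^2*(8*n + 7) + y*(6*n^2 + 29*n + 1) - 10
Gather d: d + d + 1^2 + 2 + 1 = 2*d + 4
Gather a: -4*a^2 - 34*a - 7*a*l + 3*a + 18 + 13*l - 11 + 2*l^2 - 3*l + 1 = -4*a^2 + a*(-7*l - 31) + 2*l^2 + 10*l + 8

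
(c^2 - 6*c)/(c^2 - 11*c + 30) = c/(c - 5)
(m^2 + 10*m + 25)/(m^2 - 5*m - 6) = (m^2 + 10*m + 25)/(m^2 - 5*m - 6)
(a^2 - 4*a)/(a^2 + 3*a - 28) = a/(a + 7)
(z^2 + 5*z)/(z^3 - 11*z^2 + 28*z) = (z + 5)/(z^2 - 11*z + 28)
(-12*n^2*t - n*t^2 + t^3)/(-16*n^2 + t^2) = t*(3*n + t)/(4*n + t)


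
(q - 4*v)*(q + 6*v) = q^2 + 2*q*v - 24*v^2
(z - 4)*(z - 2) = z^2 - 6*z + 8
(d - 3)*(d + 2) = d^2 - d - 6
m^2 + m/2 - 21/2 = (m - 3)*(m + 7/2)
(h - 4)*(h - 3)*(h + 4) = h^3 - 3*h^2 - 16*h + 48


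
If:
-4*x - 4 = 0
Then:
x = -1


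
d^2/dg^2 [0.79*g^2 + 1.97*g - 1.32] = 1.58000000000000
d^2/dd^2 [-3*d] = 0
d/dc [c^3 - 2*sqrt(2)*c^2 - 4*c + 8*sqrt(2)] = 3*c^2 - 4*sqrt(2)*c - 4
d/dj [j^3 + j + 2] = 3*j^2 + 1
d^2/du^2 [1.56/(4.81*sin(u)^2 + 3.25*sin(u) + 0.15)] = (-144.369264*sin(u)^4 - 73.1601*sin(u)^3 + 204.578556*sin(u)^2 + 147.0807*sin(u) + 30.70392)/(4.81*sin(u)^2 + 3.25*sin(u) + 0.15)^3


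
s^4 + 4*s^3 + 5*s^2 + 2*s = s*(s + 1)^2*(s + 2)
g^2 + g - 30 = (g - 5)*(g + 6)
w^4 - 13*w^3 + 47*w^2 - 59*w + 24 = (w - 8)*(w - 3)*(w - 1)^2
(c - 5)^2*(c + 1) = c^3 - 9*c^2 + 15*c + 25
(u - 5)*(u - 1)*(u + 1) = u^3 - 5*u^2 - u + 5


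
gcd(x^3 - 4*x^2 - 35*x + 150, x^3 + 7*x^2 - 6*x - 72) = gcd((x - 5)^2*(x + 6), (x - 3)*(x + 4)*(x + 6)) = x + 6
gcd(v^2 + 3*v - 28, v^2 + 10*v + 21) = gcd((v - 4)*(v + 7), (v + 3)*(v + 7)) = v + 7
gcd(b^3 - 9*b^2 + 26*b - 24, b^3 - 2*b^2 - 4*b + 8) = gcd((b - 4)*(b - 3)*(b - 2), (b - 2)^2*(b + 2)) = b - 2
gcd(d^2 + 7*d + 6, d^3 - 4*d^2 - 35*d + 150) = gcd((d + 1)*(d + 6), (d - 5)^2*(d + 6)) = d + 6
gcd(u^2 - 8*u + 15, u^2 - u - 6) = u - 3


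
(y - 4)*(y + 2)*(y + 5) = y^3 + 3*y^2 - 18*y - 40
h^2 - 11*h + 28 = (h - 7)*(h - 4)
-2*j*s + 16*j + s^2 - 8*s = (-2*j + s)*(s - 8)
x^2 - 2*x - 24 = (x - 6)*(x + 4)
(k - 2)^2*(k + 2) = k^3 - 2*k^2 - 4*k + 8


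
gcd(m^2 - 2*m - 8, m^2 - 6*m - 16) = m + 2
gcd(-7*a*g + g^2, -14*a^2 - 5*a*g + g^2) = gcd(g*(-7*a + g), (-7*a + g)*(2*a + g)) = 7*a - g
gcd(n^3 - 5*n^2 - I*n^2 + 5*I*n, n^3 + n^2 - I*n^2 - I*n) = n^2 - I*n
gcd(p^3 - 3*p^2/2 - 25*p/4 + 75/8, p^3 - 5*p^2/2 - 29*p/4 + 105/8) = p^2 + p - 15/4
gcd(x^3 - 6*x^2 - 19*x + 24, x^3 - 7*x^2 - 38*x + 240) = x - 8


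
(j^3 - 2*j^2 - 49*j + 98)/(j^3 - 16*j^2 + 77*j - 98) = (j + 7)/(j - 7)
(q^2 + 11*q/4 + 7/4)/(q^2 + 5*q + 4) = (q + 7/4)/(q + 4)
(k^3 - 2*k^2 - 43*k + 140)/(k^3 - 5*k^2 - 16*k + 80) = (k + 7)/(k + 4)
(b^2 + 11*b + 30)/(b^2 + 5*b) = (b + 6)/b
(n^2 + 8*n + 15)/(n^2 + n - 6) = (n + 5)/(n - 2)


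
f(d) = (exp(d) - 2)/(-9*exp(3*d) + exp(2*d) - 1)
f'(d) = (exp(d) - 2)*(27*exp(3*d) - 2*exp(2*d))/(-9*exp(3*d) + exp(2*d) - 1)^2 + exp(d)/(-9*exp(3*d) + exp(2*d) - 1)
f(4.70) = -0.00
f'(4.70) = 0.00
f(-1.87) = 1.83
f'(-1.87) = -0.25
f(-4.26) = 1.99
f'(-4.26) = -0.01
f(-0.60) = 0.66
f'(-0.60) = -1.42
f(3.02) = -0.00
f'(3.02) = 0.00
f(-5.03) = 1.99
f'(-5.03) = -0.01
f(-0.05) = 0.13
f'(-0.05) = -0.49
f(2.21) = -0.00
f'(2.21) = 0.00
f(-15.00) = 2.00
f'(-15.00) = 0.00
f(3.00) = 0.00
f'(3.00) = 0.00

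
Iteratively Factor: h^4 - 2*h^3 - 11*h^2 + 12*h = (h + 3)*(h^3 - 5*h^2 + 4*h) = (h - 4)*(h + 3)*(h^2 - h) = (h - 4)*(h - 1)*(h + 3)*(h)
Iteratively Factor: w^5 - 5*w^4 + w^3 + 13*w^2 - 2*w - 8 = (w - 1)*(w^4 - 4*w^3 - 3*w^2 + 10*w + 8) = (w - 4)*(w - 1)*(w^3 - 3*w - 2) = (w - 4)*(w - 2)*(w - 1)*(w^2 + 2*w + 1) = (w - 4)*(w - 2)*(w - 1)*(w + 1)*(w + 1)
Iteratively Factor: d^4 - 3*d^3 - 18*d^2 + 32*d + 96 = (d - 4)*(d^3 + d^2 - 14*d - 24) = (d - 4)*(d + 3)*(d^2 - 2*d - 8) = (d - 4)^2*(d + 3)*(d + 2)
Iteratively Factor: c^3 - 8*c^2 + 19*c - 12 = (c - 1)*(c^2 - 7*c + 12) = (c - 4)*(c - 1)*(c - 3)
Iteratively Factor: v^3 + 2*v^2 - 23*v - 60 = (v - 5)*(v^2 + 7*v + 12) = (v - 5)*(v + 4)*(v + 3)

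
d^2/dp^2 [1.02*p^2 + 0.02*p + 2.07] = 2.04000000000000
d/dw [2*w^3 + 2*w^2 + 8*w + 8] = 6*w^2 + 4*w + 8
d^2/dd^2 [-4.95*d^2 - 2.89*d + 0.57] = -9.90000000000000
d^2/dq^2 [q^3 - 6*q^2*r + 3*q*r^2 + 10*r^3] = 6*q - 12*r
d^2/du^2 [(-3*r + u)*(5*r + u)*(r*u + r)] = 2*r*(2*r + 3*u + 1)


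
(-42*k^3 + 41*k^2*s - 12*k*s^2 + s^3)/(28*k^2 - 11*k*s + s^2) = (6*k^2 - 5*k*s + s^2)/(-4*k + s)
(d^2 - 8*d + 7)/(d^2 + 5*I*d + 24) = (d^2 - 8*d + 7)/(d^2 + 5*I*d + 24)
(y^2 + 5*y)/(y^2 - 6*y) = (y + 5)/(y - 6)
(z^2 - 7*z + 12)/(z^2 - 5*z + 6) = (z - 4)/(z - 2)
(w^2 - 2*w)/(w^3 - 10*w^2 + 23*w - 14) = w/(w^2 - 8*w + 7)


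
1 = 1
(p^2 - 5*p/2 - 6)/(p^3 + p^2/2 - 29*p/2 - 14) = (2*p + 3)/(2*p^2 + 9*p + 7)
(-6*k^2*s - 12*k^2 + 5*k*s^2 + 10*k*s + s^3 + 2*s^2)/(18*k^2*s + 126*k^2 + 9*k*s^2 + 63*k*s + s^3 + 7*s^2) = (-k*s - 2*k + s^2 + 2*s)/(3*k*s + 21*k + s^2 + 7*s)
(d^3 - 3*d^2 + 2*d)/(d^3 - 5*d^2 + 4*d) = (d - 2)/(d - 4)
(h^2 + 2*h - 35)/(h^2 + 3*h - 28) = (h - 5)/(h - 4)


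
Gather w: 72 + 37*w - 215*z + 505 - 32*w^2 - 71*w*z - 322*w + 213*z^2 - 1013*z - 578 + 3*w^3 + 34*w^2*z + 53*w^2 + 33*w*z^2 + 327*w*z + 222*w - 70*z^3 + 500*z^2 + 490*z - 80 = 3*w^3 + w^2*(34*z + 21) + w*(33*z^2 + 256*z - 63) - 70*z^3 + 713*z^2 - 738*z - 81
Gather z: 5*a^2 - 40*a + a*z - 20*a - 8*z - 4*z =5*a^2 - 60*a + z*(a - 12)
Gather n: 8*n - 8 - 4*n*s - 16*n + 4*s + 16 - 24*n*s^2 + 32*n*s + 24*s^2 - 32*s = n*(-24*s^2 + 28*s - 8) + 24*s^2 - 28*s + 8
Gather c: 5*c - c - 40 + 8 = 4*c - 32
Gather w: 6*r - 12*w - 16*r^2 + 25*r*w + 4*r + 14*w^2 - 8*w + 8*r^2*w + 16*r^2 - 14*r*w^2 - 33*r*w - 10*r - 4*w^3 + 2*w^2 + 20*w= -4*w^3 + w^2*(16 - 14*r) + w*(8*r^2 - 8*r)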